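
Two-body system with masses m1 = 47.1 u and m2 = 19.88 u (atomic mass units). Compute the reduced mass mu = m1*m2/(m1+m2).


mu = m1 * m2 / (m1 + m2)
= 47.1 * 19.88 / (47.1 + 19.88)
= 936.348 / 66.98
= 13.9795 u

13.9795


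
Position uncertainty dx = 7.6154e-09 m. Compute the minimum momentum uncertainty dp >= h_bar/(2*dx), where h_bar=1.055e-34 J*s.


dp = h_bar / (2 * dx)
= 1.055e-34 / (2 * 7.6154e-09)
= 1.055e-34 / 1.5231e-08
= 6.9268e-27 kg*m/s

6.9268e-27


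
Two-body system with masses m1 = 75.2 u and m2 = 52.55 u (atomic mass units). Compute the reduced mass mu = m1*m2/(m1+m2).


mu = m1 * m2 / (m1 + m2)
= 75.2 * 52.55 / (75.2 + 52.55)
= 3951.76 / 127.75
= 30.9335 u

30.9335


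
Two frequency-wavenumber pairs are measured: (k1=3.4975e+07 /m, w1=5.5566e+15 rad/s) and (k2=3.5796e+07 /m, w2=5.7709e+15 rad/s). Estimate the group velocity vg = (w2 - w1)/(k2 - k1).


vg = (w2 - w1) / (k2 - k1)
= (5.7709e+15 - 5.5566e+15) / (3.5796e+07 - 3.4975e+07)
= 2.1430e+14 / 8.2100e+05
= 2.6102e+08 m/s

2.6102e+08


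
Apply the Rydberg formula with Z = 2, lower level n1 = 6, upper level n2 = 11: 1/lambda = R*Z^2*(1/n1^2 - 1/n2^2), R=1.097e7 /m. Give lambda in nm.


1/lambda = R * Z^2 * (1/n1^2 - 1/n2^2)
= 1.097e7 * 2^2 * (1/6^2 - 1/11^2)
= 1.097e7 * 4 * (0.027778 - 0.008264)
= 8.5624e+05 /m
lambda = 1 / 8.5624e+05
= 1167.891 nm

1167.891


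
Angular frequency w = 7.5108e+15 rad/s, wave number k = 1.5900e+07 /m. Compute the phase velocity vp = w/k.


vp = w / k
= 7.5108e+15 / 1.5900e+07
= 4.7238e+08 m/s

4.7238e+08


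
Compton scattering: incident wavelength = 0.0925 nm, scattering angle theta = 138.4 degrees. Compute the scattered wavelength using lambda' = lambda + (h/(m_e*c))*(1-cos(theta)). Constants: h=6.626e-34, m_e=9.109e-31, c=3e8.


Compton wavelength: h/(m_e*c) = 2.4247e-12 m
d_lambda = 2.4247e-12 * (1 - cos(138.4 deg))
= 2.4247e-12 * 1.747798
= 4.2379e-12 m = 0.004238 nm
lambda' = 0.0925 + 0.004238
= 0.096738 nm

0.096738


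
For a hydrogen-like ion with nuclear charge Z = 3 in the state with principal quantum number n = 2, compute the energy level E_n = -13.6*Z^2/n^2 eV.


E_n = -13.6 * Z^2 / n^2
= -13.6 * 3^2 / 2^2
= -13.6 * 9 / 4
= -30.6 eV

-30.6


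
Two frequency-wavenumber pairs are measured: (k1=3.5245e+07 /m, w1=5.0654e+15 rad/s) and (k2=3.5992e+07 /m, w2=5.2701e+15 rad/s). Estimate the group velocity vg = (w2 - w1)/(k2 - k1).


vg = (w2 - w1) / (k2 - k1)
= (5.2701e+15 - 5.0654e+15) / (3.5992e+07 - 3.5245e+07)
= 2.0470e+14 / 7.4700e+05
= 2.7403e+08 m/s

2.7403e+08


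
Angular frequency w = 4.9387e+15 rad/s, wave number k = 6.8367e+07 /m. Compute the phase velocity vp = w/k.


vp = w / k
= 4.9387e+15 / 6.8367e+07
= 7.2238e+07 m/s

7.2238e+07


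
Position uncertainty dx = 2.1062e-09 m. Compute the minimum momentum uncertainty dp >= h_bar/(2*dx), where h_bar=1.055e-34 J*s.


dp = h_bar / (2 * dx)
= 1.055e-34 / (2 * 2.1062e-09)
= 1.055e-34 / 4.2124e-09
= 2.5045e-26 kg*m/s

2.5045e-26


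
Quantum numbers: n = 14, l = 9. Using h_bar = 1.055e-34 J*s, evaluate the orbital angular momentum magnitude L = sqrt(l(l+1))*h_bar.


L = sqrt(l*(l+1)) * h_bar
= sqrt(9 * 10) * 1.055e-34
= sqrt(90) * 1.055e-34
= 9.4868 * 1.055e-34
= 1.0009e-33 J*s

1.0009e-33


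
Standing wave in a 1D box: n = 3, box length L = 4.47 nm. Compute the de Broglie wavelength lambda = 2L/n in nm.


lambda = 2L / n
= 2 * 4.47 / 3
= 8.94 / 3
= 2.98 nm

2.98


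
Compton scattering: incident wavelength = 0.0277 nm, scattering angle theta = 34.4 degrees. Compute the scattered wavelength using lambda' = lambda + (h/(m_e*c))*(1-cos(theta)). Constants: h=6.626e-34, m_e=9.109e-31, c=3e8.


Compton wavelength: h/(m_e*c) = 2.4247e-12 m
d_lambda = 2.4247e-12 * (1 - cos(34.4 deg))
= 2.4247e-12 * 0.174887
= 4.2405e-13 m = 0.000424 nm
lambda' = 0.0277 + 0.000424
= 0.028124 nm

0.028124


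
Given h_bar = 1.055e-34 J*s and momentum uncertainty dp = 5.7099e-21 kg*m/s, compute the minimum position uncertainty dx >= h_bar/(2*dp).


dx = h_bar / (2 * dp)
= 1.055e-34 / (2 * 5.7099e-21)
= 1.055e-34 / 1.1420e-20
= 9.2383e-15 m

9.2383e-15


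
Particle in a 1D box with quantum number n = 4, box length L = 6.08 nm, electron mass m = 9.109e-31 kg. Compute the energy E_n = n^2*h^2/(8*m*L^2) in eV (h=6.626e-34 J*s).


E = n^2 * h^2 / (8 * m * L^2)
= 4^2 * (6.626e-34)^2 / (8 * 9.109e-31 * (6.08e-9)^2)
= 16 * 4.3904e-67 / (8 * 9.109e-31 * 3.6966e-17)
= 2.6077e-20 J
= 0.1628 eV

0.1628


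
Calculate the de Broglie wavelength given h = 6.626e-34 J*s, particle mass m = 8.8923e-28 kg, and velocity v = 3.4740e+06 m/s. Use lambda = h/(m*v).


lambda = h / (m * v)
= 6.626e-34 / (8.8923e-28 * 3.4740e+06)
= 6.626e-34 / 3.0892e-21
= 2.1449e-13 m

2.1449e-13


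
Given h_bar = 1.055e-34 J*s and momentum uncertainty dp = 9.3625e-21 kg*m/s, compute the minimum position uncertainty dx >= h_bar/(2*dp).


dx = h_bar / (2 * dp)
= 1.055e-34 / (2 * 9.3625e-21)
= 1.055e-34 / 1.8725e-20
= 5.6342e-15 m

5.6342e-15


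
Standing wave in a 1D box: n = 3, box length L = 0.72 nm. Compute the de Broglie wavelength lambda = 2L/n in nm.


lambda = 2L / n
= 2 * 0.72 / 3
= 1.44 / 3
= 0.48 nm

0.48


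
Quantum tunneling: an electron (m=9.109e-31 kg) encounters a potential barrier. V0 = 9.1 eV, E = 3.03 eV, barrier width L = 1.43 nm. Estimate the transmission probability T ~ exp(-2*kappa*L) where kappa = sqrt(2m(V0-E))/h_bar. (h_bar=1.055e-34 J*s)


V0 - E = 6.07 eV = 9.7241e-19 J
kappa = sqrt(2 * m * (V0-E)) / h_bar
= sqrt(2 * 9.109e-31 * 9.7241e-19) / 1.055e-34
= 1.2616e+10 /m
2*kappa*L = 2 * 1.2616e+10 * 1.43e-9
= 36.0819
T = exp(-36.0819) = 2.137103e-16

2.137103e-16


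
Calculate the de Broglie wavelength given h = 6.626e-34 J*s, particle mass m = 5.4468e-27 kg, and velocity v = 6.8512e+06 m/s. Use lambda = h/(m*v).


lambda = h / (m * v)
= 6.626e-34 / (5.4468e-27 * 6.8512e+06)
= 6.626e-34 / 3.7317e-20
= 1.7756e-14 m

1.7756e-14


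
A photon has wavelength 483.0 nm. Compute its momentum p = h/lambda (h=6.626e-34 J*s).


p = h / lambda
= 6.626e-34 / (483.0e-9)
= 6.626e-34 / 4.8300e-07
= 1.3718e-27 kg*m/s

1.3718e-27


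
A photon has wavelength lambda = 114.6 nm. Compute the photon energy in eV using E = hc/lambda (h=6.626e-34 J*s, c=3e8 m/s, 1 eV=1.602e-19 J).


E = hc / lambda
= (6.626e-34)(3e8) / (114.6e-9)
= 1.9878e-25 / 1.1460e-07
= 1.7346e-18 J
Converting to eV: 1.7346e-18 / 1.602e-19
= 10.8274 eV

10.8274


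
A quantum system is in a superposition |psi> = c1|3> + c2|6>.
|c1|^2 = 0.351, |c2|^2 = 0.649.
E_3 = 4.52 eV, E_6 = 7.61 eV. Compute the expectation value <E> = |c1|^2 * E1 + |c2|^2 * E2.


<E> = |c1|^2 * E1 + |c2|^2 * E2
= 0.351 * 4.52 + 0.649 * 7.61
= 1.5865 + 4.9389
= 6.5254 eV

6.5254


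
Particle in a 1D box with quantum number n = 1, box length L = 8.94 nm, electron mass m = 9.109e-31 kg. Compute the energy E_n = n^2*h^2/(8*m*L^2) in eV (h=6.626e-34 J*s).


E = n^2 * h^2 / (8 * m * L^2)
= 1^2 * (6.626e-34)^2 / (8 * 9.109e-31 * (8.94e-9)^2)
= 1 * 4.3904e-67 / (8 * 9.109e-31 * 7.9924e-17)
= 7.5382e-22 J
= 0.0047 eV

0.0047


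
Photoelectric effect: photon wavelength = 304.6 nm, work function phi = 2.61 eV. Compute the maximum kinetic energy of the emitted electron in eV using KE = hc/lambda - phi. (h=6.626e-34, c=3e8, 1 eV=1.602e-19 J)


E_photon = hc / lambda
= (6.626e-34)(3e8) / (304.6e-9)
= 6.5259e-19 J
= 4.0736 eV
KE = E_photon - phi
= 4.0736 - 2.61
= 1.4636 eV

1.4636


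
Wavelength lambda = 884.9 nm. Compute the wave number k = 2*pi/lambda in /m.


k = 2 * pi / lambda
= 6.2832 / (884.9e-9)
= 6.2832 / 8.8490e-07
= 7.1004e+06 /m

7.1004e+06


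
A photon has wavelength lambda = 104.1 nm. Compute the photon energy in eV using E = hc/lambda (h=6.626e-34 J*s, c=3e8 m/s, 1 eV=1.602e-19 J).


E = hc / lambda
= (6.626e-34)(3e8) / (104.1e-9)
= 1.9878e-25 / 1.0410e-07
= 1.9095e-18 J
Converting to eV: 1.9095e-18 / 1.602e-19
= 11.9195 eV

11.9195


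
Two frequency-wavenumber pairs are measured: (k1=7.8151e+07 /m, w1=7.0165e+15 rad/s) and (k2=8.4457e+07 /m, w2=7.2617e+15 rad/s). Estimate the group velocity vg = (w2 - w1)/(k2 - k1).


vg = (w2 - w1) / (k2 - k1)
= (7.2617e+15 - 7.0165e+15) / (8.4457e+07 - 7.8151e+07)
= 2.4520e+14 / 6.3060e+06
= 3.8884e+07 m/s

3.8884e+07


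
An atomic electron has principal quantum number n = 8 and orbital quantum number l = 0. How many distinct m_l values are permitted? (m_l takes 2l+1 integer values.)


m_l ranges from -l to +l in integer steps
So m_l goes from -0 to +0
Count = 2l + 1 = 2*0 + 1
= 1

1


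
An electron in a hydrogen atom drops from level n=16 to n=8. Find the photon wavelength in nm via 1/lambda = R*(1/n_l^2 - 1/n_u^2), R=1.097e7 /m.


1/lambda = R * (1/n_l^2 - 1/n_u^2)
= 1.097e7 * (1/8^2 - 1/16^2)
= 1.097e7 * (0.015625 - 0.003906)
= 1.097e7 * 0.011719
= 1.2855e+05 /m
lambda = 1 / 1.2855e+05 = 7778.7906 nm

7778.7906


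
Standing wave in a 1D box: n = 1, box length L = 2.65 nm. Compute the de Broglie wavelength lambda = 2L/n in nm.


lambda = 2L / n
= 2 * 2.65 / 1
= 5.3 / 1
= 5.3 nm

5.3


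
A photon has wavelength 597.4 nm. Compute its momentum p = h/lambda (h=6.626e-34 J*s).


p = h / lambda
= 6.626e-34 / (597.4e-9)
= 6.626e-34 / 5.9740e-07
= 1.1091e-27 kg*m/s

1.1091e-27


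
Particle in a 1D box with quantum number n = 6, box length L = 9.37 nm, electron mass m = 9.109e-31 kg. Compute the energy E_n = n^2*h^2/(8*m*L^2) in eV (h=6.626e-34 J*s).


E = n^2 * h^2 / (8 * m * L^2)
= 6^2 * (6.626e-34)^2 / (8 * 9.109e-31 * (9.37e-9)^2)
= 36 * 4.3904e-67 / (8 * 9.109e-31 * 8.7797e-17)
= 2.4704e-20 J
= 0.1542 eV

0.1542


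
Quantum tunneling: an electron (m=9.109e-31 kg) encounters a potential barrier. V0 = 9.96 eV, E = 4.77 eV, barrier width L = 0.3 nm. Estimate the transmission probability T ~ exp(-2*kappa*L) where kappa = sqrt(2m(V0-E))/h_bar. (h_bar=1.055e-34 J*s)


V0 - E = 5.19 eV = 8.3144e-19 J
kappa = sqrt(2 * m * (V0-E)) / h_bar
= sqrt(2 * 9.109e-31 * 8.3144e-19) / 1.055e-34
= 1.1666e+10 /m
2*kappa*L = 2 * 1.1666e+10 * 0.3e-9
= 6.9995
T = exp(-6.9995) = 9.123813e-04

9.123813e-04


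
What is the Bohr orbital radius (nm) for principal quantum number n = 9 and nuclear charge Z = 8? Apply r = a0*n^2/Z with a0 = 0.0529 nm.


r = a0 * n^2 / Z
= 0.0529 * 9^2 / 8
= 0.0529 * 81 / 8
= 0.5356 nm

0.5356


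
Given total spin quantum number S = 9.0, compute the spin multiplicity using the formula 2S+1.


Spin multiplicity = 2S + 1
= 2 * 9.0 + 1
= 18.0 + 1
= 19

19


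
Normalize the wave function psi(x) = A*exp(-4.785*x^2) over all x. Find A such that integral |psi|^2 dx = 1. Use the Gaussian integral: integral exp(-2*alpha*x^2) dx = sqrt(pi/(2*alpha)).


integral |psi|^2 dx = A^2 * sqrt(pi/(2*alpha)) = 1
A^2 = sqrt(2*alpha/pi)
= sqrt(2 * 4.785 / pi)
= 1.745344
A = sqrt(1.745344)
= 1.3211

1.3211


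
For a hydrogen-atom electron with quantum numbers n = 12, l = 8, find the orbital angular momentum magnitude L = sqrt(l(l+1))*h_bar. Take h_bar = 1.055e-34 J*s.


L = sqrt(l*(l+1)) * h_bar
= sqrt(8 * 9) * 1.055e-34
= sqrt(72) * 1.055e-34
= 8.4853 * 1.055e-34
= 8.9520e-34 J*s

8.9520e-34


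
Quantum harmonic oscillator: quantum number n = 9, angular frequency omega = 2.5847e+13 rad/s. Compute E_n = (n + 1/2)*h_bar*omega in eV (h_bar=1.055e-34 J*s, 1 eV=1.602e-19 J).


E = (n + 1/2) * h_bar * omega
= (9 + 0.5) * 1.055e-34 * 2.5847e+13
= 9.5 * 2.7269e-21
= 2.5905e-20 J
= 0.1617 eV

0.1617


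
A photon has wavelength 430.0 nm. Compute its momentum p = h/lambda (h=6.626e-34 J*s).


p = h / lambda
= 6.626e-34 / (430.0e-9)
= 6.626e-34 / 4.3000e-07
= 1.5409e-27 kg*m/s

1.5409e-27


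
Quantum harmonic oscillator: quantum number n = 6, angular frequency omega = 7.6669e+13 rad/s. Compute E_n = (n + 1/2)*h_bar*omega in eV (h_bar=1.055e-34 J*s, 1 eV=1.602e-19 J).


E = (n + 1/2) * h_bar * omega
= (6 + 0.5) * 1.055e-34 * 7.6669e+13
= 6.5 * 8.0886e-21
= 5.2576e-20 J
= 0.3282 eV

0.3282


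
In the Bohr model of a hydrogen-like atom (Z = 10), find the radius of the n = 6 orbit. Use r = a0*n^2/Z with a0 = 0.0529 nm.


r = a0 * n^2 / Z
= 0.0529 * 6^2 / 10
= 0.0529 * 36 / 10
= 0.1904 nm

0.1904


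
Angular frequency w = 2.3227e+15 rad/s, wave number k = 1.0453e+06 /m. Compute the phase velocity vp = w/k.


vp = w / k
= 2.3227e+15 / 1.0453e+06
= 2.2220e+09 m/s

2.2220e+09


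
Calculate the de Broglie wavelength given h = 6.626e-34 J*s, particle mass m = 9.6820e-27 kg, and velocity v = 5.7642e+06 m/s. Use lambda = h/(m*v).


lambda = h / (m * v)
= 6.626e-34 / (9.6820e-27 * 5.7642e+06)
= 6.626e-34 / 5.5809e-20
= 1.1873e-14 m

1.1873e-14


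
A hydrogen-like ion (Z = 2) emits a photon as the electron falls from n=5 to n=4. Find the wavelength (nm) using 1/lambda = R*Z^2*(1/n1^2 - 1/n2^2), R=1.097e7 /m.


1/lambda = R * Z^2 * (1/n1^2 - 1/n2^2)
= 1.097e7 * 2^2 * (1/4^2 - 1/5^2)
= 1.097e7 * 4 * (0.0625 - 0.04)
= 9.8730e+05 /m
lambda = 1 / 9.8730e+05
= 1012.8634 nm

1012.8634


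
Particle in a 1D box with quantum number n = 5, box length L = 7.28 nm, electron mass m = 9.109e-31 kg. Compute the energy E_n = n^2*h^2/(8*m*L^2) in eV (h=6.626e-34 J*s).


E = n^2 * h^2 / (8 * m * L^2)
= 5^2 * (6.626e-34)^2 / (8 * 9.109e-31 * (7.28e-9)^2)
= 25 * 4.3904e-67 / (8 * 9.109e-31 * 5.2998e-17)
= 2.8420e-20 J
= 0.1774 eV

0.1774


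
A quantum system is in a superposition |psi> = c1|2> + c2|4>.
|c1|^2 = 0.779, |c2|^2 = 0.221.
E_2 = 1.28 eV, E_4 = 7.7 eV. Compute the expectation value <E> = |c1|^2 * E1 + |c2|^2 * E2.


<E> = |c1|^2 * E1 + |c2|^2 * E2
= 0.779 * 1.28 + 0.221 * 7.7
= 0.9971 + 1.7017
= 2.6988 eV

2.6988


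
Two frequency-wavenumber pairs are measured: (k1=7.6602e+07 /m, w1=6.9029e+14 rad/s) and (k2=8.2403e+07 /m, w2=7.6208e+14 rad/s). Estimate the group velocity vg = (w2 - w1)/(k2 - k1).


vg = (w2 - w1) / (k2 - k1)
= (7.6208e+14 - 6.9029e+14) / (8.2403e+07 - 7.6602e+07)
= 7.1790e+13 / 5.8010e+06
= 1.2375e+07 m/s

1.2375e+07


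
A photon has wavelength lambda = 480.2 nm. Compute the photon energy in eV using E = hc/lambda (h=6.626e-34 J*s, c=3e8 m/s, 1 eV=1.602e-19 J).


E = hc / lambda
= (6.626e-34)(3e8) / (480.2e-9)
= 1.9878e-25 / 4.8020e-07
= 4.1395e-19 J
Converting to eV: 4.1395e-19 / 1.602e-19
= 2.584 eV

2.584


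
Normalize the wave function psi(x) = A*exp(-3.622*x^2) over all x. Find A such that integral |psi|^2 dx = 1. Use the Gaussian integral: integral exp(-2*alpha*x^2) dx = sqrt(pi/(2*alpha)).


integral |psi|^2 dx = A^2 * sqrt(pi/(2*alpha)) = 1
A^2 = sqrt(2*alpha/pi)
= sqrt(2 * 3.622 / pi)
= 1.518498
A = sqrt(1.518498)
= 1.2323

1.2323


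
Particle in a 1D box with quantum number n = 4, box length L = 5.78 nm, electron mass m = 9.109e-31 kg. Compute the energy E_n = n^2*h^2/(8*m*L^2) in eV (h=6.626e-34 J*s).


E = n^2 * h^2 / (8 * m * L^2)
= 4^2 * (6.626e-34)^2 / (8 * 9.109e-31 * (5.78e-9)^2)
= 16 * 4.3904e-67 / (8 * 9.109e-31 * 3.3408e-17)
= 2.8854e-20 J
= 0.1801 eV

0.1801


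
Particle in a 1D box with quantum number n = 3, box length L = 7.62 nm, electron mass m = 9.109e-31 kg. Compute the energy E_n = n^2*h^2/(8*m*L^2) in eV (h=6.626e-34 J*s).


E = n^2 * h^2 / (8 * m * L^2)
= 3^2 * (6.626e-34)^2 / (8 * 9.109e-31 * (7.62e-9)^2)
= 9 * 4.3904e-67 / (8 * 9.109e-31 * 5.8064e-17)
= 9.3384e-21 J
= 0.0583 eV

0.0583


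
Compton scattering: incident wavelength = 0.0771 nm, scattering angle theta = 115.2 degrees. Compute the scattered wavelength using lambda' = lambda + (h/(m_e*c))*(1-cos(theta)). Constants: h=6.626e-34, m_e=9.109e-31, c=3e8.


Compton wavelength: h/(m_e*c) = 2.4247e-12 m
d_lambda = 2.4247e-12 * (1 - cos(115.2 deg))
= 2.4247e-12 * 1.425779
= 3.4571e-12 m = 0.003457 nm
lambda' = 0.0771 + 0.003457
= 0.080557 nm

0.080557


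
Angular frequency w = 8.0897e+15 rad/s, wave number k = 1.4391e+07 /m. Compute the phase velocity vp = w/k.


vp = w / k
= 8.0897e+15 / 1.4391e+07
= 5.6214e+08 m/s

5.6214e+08


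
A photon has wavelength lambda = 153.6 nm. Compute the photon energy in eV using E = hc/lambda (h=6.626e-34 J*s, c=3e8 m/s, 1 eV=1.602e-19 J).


E = hc / lambda
= (6.626e-34)(3e8) / (153.6e-9)
= 1.9878e-25 / 1.5360e-07
= 1.2941e-18 J
Converting to eV: 1.2941e-18 / 1.602e-19
= 8.0783 eV

8.0783


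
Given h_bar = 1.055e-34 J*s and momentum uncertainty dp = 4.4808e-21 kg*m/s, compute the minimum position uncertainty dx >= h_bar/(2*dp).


dx = h_bar / (2 * dp)
= 1.055e-34 / (2 * 4.4808e-21)
= 1.055e-34 / 8.9616e-21
= 1.1772e-14 m

1.1772e-14


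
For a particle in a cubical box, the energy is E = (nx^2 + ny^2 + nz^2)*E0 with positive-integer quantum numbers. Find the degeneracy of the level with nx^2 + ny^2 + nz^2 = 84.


Enumerate all (nx, ny, nz) with nx^2 + ny^2 + nz^2 = 84:
(2,4,8)
(2,8,4)
(4,2,8)
(4,8,2)
(8,2,4)
(8,4,2)
Total degeneracy = 6

6


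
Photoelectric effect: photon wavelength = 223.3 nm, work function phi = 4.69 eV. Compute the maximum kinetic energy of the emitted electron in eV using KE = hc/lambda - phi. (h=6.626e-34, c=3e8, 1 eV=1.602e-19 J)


E_photon = hc / lambda
= (6.626e-34)(3e8) / (223.3e-9)
= 8.9019e-19 J
= 5.5568 eV
KE = E_photon - phi
= 5.5568 - 4.69
= 0.8668 eV

0.8668


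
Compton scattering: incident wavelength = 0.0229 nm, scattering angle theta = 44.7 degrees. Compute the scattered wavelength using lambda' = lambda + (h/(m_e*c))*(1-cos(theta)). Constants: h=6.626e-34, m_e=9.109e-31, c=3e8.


Compton wavelength: h/(m_e*c) = 2.4247e-12 m
d_lambda = 2.4247e-12 * (1 - cos(44.7 deg))
= 2.4247e-12 * 0.289201
= 7.0123e-13 m = 0.000701 nm
lambda' = 0.0229 + 0.000701
= 0.023601 nm

0.023601


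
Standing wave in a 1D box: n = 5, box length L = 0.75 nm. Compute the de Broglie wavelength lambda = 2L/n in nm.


lambda = 2L / n
= 2 * 0.75 / 5
= 1.5 / 5
= 0.3 nm

0.3


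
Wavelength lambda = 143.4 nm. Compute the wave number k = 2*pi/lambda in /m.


k = 2 * pi / lambda
= 6.2832 / (143.4e-9)
= 6.2832 / 1.4340e-07
= 4.3816e+07 /m

4.3816e+07


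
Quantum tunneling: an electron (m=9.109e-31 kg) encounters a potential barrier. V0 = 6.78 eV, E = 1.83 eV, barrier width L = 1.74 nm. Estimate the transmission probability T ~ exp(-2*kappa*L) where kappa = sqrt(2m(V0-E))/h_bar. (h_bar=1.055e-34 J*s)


V0 - E = 4.95 eV = 7.9299e-19 J
kappa = sqrt(2 * m * (V0-E)) / h_bar
= sqrt(2 * 9.109e-31 * 7.9299e-19) / 1.055e-34
= 1.1393e+10 /m
2*kappa*L = 2 * 1.1393e+10 * 1.74e-9
= 39.6471
T = exp(-39.6471) = 6.046452e-18

6.046452e-18


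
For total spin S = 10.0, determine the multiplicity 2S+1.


Spin multiplicity = 2S + 1
= 2 * 10.0 + 1
= 20.0 + 1
= 21

21


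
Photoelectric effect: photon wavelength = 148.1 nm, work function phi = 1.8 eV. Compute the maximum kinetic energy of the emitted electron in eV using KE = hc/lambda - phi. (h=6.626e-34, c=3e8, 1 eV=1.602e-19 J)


E_photon = hc / lambda
= (6.626e-34)(3e8) / (148.1e-9)
= 1.3422e-18 J
= 8.3783 eV
KE = E_photon - phi
= 8.3783 - 1.8
= 6.5783 eV

6.5783


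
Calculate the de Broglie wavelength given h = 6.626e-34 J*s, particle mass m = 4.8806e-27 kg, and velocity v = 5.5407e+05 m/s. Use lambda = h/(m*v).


lambda = h / (m * v)
= 6.626e-34 / (4.8806e-27 * 5.5407e+05)
= 6.626e-34 / 2.7042e-21
= 2.4503e-13 m

2.4503e-13


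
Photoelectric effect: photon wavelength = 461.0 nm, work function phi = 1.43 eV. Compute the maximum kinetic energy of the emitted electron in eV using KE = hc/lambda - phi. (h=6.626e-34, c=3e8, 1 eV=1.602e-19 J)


E_photon = hc / lambda
= (6.626e-34)(3e8) / (461.0e-9)
= 4.3119e-19 J
= 2.6916 eV
KE = E_photon - phi
= 2.6916 - 1.43
= 1.2616 eV

1.2616


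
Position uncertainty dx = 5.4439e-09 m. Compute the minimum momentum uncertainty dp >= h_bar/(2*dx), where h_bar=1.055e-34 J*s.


dp = h_bar / (2 * dx)
= 1.055e-34 / (2 * 5.4439e-09)
= 1.055e-34 / 1.0888e-08
= 9.6897e-27 kg*m/s

9.6897e-27


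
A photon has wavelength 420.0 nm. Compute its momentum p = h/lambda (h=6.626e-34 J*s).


p = h / lambda
= 6.626e-34 / (420.0e-9)
= 6.626e-34 / 4.2000e-07
= 1.5776e-27 kg*m/s

1.5776e-27


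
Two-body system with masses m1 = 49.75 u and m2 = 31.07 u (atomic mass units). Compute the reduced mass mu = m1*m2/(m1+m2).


mu = m1 * m2 / (m1 + m2)
= 49.75 * 31.07 / (49.75 + 31.07)
= 1545.7325 / 80.82
= 19.1256 u

19.1256


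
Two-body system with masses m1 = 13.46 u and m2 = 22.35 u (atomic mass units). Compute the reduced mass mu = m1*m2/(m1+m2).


mu = m1 * m2 / (m1 + m2)
= 13.46 * 22.35 / (13.46 + 22.35)
= 300.831 / 35.81
= 8.4008 u

8.4008


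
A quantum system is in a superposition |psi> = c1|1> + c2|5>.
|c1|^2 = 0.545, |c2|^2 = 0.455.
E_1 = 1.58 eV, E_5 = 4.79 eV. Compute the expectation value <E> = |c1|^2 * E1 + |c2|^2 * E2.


<E> = |c1|^2 * E1 + |c2|^2 * E2
= 0.545 * 1.58 + 0.455 * 4.79
= 0.8611 + 2.1795
= 3.0406 eV

3.0406


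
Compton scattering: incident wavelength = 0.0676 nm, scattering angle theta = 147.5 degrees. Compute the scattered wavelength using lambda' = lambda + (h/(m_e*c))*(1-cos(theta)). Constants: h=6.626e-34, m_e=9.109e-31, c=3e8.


Compton wavelength: h/(m_e*c) = 2.4247e-12 m
d_lambda = 2.4247e-12 * (1 - cos(147.5 deg))
= 2.4247e-12 * 1.843391
= 4.4697e-12 m = 0.00447 nm
lambda' = 0.0676 + 0.00447
= 0.07207 nm

0.07207


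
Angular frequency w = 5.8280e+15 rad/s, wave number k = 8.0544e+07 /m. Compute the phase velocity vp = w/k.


vp = w / k
= 5.8280e+15 / 8.0544e+07
= 7.2358e+07 m/s

7.2358e+07


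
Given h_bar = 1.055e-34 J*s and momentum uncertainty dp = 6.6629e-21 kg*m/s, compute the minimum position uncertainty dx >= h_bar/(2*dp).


dx = h_bar / (2 * dp)
= 1.055e-34 / (2 * 6.6629e-21)
= 1.055e-34 / 1.3326e-20
= 7.9170e-15 m

7.9170e-15


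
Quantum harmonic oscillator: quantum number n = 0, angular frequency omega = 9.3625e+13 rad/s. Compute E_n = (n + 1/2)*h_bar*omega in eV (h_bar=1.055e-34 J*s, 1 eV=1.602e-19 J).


E = (n + 1/2) * h_bar * omega
= (0 + 0.5) * 1.055e-34 * 9.3625e+13
= 0.5 * 9.8774e-21
= 4.9387e-21 J
= 0.0308 eV

0.0308


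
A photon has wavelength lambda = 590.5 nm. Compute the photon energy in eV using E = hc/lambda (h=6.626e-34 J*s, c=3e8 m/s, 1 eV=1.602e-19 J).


E = hc / lambda
= (6.626e-34)(3e8) / (590.5e-9)
= 1.9878e-25 / 5.9050e-07
= 3.3663e-19 J
Converting to eV: 3.3663e-19 / 1.602e-19
= 2.1013 eV

2.1013


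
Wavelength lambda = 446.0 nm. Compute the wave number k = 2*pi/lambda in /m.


k = 2 * pi / lambda
= 6.2832 / (446.0e-9)
= 6.2832 / 4.4600e-07
= 1.4088e+07 /m

1.4088e+07


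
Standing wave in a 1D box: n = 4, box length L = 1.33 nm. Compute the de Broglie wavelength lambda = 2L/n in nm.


lambda = 2L / n
= 2 * 1.33 / 4
= 2.66 / 4
= 0.665 nm

0.665


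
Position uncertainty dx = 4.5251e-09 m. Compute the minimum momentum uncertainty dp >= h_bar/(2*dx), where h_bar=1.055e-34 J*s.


dp = h_bar / (2 * dx)
= 1.055e-34 / (2 * 4.5251e-09)
= 1.055e-34 / 9.0502e-09
= 1.1657e-26 kg*m/s

1.1657e-26


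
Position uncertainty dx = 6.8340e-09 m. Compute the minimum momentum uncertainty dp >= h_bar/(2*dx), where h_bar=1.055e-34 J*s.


dp = h_bar / (2 * dx)
= 1.055e-34 / (2 * 6.8340e-09)
= 1.055e-34 / 1.3668e-08
= 7.7188e-27 kg*m/s

7.7188e-27


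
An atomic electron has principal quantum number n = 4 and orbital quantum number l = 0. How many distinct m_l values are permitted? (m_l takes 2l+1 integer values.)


m_l ranges from -l to +l in integer steps
So m_l goes from -0 to +0
Count = 2l + 1 = 2*0 + 1
= 1

1


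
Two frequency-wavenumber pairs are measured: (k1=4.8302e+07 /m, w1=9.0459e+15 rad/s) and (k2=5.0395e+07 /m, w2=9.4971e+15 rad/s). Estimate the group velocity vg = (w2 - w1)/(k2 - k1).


vg = (w2 - w1) / (k2 - k1)
= (9.4971e+15 - 9.0459e+15) / (5.0395e+07 - 4.8302e+07)
= 4.5120e+14 / 2.0930e+06
= 2.1558e+08 m/s

2.1558e+08


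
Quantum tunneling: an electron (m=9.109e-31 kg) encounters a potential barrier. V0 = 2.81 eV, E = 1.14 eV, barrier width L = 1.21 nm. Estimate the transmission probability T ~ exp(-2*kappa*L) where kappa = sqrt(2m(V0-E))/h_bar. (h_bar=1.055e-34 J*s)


V0 - E = 1.67 eV = 2.6753e-19 J
kappa = sqrt(2 * m * (V0-E)) / h_bar
= sqrt(2 * 9.109e-31 * 2.6753e-19) / 1.055e-34
= 6.6174e+09 /m
2*kappa*L = 2 * 6.6174e+09 * 1.21e-9
= 16.0141
T = exp(-16.0141) = 1.109587e-07

1.109587e-07


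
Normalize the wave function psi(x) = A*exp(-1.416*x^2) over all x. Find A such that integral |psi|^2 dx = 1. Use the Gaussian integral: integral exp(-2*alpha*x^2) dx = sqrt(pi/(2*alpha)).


integral |psi|^2 dx = A^2 * sqrt(pi/(2*alpha)) = 1
A^2 = sqrt(2*alpha/pi)
= sqrt(2 * 1.416 / pi)
= 0.949449
A = sqrt(0.949449)
= 0.9744

0.9744


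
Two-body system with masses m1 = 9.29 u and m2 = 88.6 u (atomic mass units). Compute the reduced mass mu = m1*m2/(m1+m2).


mu = m1 * m2 / (m1 + m2)
= 9.29 * 88.6 / (9.29 + 88.6)
= 823.094 / 97.89
= 8.4084 u

8.4084


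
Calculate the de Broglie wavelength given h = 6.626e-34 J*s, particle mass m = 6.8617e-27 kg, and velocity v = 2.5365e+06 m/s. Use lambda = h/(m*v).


lambda = h / (m * v)
= 6.626e-34 / (6.8617e-27 * 2.5365e+06)
= 6.626e-34 / 1.7405e-20
= 3.8070e-14 m

3.8070e-14


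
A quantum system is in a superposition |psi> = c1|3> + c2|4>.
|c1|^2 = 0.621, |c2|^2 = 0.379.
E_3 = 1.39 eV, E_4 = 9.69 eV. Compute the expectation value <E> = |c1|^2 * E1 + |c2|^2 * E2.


<E> = |c1|^2 * E1 + |c2|^2 * E2
= 0.621 * 1.39 + 0.379 * 9.69
= 0.8632 + 3.6725
= 4.5357 eV

4.5357


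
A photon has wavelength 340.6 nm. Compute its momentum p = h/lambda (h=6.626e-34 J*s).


p = h / lambda
= 6.626e-34 / (340.6e-9)
= 6.626e-34 / 3.4060e-07
= 1.9454e-27 kg*m/s

1.9454e-27


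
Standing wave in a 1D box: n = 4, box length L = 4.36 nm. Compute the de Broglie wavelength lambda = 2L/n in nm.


lambda = 2L / n
= 2 * 4.36 / 4
= 8.72 / 4
= 2.18 nm

2.18


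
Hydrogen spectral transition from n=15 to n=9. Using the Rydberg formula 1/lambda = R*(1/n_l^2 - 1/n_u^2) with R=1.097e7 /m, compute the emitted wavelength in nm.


1/lambda = R * (1/n_l^2 - 1/n_u^2)
= 1.097e7 * (1/9^2 - 1/15^2)
= 1.097e7 * (0.012346 - 0.004444)
= 1.097e7 * 0.007901
= 8.6677e+04 /m
lambda = 1 / 8.6677e+04 = 11537.1468 nm

11537.1468


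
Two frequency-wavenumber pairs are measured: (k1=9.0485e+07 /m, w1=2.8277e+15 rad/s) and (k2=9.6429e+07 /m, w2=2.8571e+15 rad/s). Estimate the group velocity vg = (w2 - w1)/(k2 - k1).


vg = (w2 - w1) / (k2 - k1)
= (2.8571e+15 - 2.8277e+15) / (9.6429e+07 - 9.0485e+07)
= 2.9400e+13 / 5.9440e+06
= 4.9462e+06 m/s

4.9462e+06


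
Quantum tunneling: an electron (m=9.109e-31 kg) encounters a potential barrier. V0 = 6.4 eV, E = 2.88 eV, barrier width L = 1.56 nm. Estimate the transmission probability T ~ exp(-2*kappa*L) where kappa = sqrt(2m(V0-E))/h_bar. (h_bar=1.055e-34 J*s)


V0 - E = 3.52 eV = 5.6390e-19 J
kappa = sqrt(2 * m * (V0-E)) / h_bar
= sqrt(2 * 9.109e-31 * 5.6390e-19) / 1.055e-34
= 9.6073e+09 /m
2*kappa*L = 2 * 9.6073e+09 * 1.56e-9
= 29.9747
T = exp(-29.9747) = 9.597242e-14

9.597242e-14


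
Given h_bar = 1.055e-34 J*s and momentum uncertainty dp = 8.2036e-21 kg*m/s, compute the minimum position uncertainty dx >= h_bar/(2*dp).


dx = h_bar / (2 * dp)
= 1.055e-34 / (2 * 8.2036e-21)
= 1.055e-34 / 1.6407e-20
= 6.4301e-15 m

6.4301e-15


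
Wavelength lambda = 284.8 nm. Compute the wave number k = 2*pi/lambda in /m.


k = 2 * pi / lambda
= 6.2832 / (284.8e-9)
= 6.2832 / 2.8480e-07
= 2.2062e+07 /m

2.2062e+07


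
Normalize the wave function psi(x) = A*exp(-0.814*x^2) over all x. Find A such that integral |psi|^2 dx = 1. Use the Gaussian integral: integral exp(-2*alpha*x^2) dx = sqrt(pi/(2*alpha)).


integral |psi|^2 dx = A^2 * sqrt(pi/(2*alpha)) = 1
A^2 = sqrt(2*alpha/pi)
= sqrt(2 * 0.814 / pi)
= 0.719867
A = sqrt(0.719867)
= 0.8484

0.8484


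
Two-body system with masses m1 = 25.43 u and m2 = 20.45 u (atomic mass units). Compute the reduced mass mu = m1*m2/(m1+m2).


mu = m1 * m2 / (m1 + m2)
= 25.43 * 20.45 / (25.43 + 20.45)
= 520.0435 / 45.88
= 11.3349 u

11.3349


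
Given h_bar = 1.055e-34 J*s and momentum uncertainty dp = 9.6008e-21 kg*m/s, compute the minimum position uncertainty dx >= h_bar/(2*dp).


dx = h_bar / (2 * dp)
= 1.055e-34 / (2 * 9.6008e-21)
= 1.055e-34 / 1.9202e-20
= 5.4943e-15 m

5.4943e-15


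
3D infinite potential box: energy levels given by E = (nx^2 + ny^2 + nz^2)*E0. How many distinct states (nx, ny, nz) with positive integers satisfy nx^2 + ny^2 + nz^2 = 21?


Enumerate all (nx, ny, nz) with nx^2 + ny^2 + nz^2 = 21:
(1,2,4)
(1,4,2)
(2,1,4)
(2,4,1)
(4,1,2)
(4,2,1)
Total degeneracy = 6

6


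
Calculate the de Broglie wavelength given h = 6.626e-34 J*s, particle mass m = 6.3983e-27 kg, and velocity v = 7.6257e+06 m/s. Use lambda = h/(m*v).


lambda = h / (m * v)
= 6.626e-34 / (6.3983e-27 * 7.6257e+06)
= 6.626e-34 / 4.8792e-20
= 1.3580e-14 m

1.3580e-14


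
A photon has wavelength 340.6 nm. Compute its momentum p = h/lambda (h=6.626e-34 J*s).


p = h / lambda
= 6.626e-34 / (340.6e-9)
= 6.626e-34 / 3.4060e-07
= 1.9454e-27 kg*m/s

1.9454e-27


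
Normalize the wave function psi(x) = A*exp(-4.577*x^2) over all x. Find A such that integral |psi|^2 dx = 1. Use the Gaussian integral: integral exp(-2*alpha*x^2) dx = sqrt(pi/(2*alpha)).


integral |psi|^2 dx = A^2 * sqrt(pi/(2*alpha)) = 1
A^2 = sqrt(2*alpha/pi)
= sqrt(2 * 4.577 / pi)
= 1.706988
A = sqrt(1.706988)
= 1.3065

1.3065


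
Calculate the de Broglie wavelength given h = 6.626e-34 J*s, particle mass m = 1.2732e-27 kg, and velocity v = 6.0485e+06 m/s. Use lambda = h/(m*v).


lambda = h / (m * v)
= 6.626e-34 / (1.2732e-27 * 6.0485e+06)
= 6.626e-34 / 7.7010e-21
= 8.6041e-14 m

8.6041e-14


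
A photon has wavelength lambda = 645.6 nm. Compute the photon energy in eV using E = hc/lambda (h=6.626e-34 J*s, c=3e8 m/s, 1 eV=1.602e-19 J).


E = hc / lambda
= (6.626e-34)(3e8) / (645.6e-9)
= 1.9878e-25 / 6.4560e-07
= 3.0790e-19 J
Converting to eV: 3.0790e-19 / 1.602e-19
= 1.922 eV

1.922


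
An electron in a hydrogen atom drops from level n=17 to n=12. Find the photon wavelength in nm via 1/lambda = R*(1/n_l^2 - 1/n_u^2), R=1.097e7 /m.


1/lambda = R * (1/n_l^2 - 1/n_u^2)
= 1.097e7 * (1/12^2 - 1/17^2)
= 1.097e7 * (0.006944 - 0.00346)
= 1.097e7 * 0.003484
= 3.8222e+04 /m
lambda = 1 / 3.8222e+04 = 26162.8894 nm

26162.8894


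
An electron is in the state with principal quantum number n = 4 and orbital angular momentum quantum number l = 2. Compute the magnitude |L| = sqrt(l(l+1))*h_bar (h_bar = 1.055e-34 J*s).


L = sqrt(l*(l+1)) * h_bar
= sqrt(2 * 3) * 1.055e-34
= sqrt(6) * 1.055e-34
= 2.4495 * 1.055e-34
= 2.5842e-34 J*s

2.5842e-34


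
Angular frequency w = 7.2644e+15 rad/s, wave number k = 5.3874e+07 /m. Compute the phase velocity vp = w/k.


vp = w / k
= 7.2644e+15 / 5.3874e+07
= 1.3484e+08 m/s

1.3484e+08


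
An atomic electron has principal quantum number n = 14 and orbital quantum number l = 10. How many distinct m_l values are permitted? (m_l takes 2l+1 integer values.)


m_l ranges from -l to +l in integer steps
So m_l goes from -10 to +10
Count = 2l + 1 = 2*10 + 1
= 21

21


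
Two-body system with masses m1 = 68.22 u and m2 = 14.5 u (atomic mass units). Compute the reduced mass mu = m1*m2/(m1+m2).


mu = m1 * m2 / (m1 + m2)
= 68.22 * 14.5 / (68.22 + 14.5)
= 989.19 / 82.72
= 11.9583 u

11.9583


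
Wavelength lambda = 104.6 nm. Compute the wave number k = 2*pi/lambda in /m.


k = 2 * pi / lambda
= 6.2832 / (104.6e-9)
= 6.2832 / 1.0460e-07
= 6.0069e+07 /m

6.0069e+07


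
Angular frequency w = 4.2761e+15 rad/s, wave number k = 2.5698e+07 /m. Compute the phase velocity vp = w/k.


vp = w / k
= 4.2761e+15 / 2.5698e+07
= 1.6640e+08 m/s

1.6640e+08


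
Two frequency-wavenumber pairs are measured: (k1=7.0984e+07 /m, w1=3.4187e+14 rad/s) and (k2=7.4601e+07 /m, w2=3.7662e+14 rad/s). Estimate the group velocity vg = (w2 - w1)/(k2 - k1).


vg = (w2 - w1) / (k2 - k1)
= (3.7662e+14 - 3.4187e+14) / (7.4601e+07 - 7.0984e+07)
= 3.4750e+13 / 3.6170e+06
= 9.6074e+06 m/s

9.6074e+06


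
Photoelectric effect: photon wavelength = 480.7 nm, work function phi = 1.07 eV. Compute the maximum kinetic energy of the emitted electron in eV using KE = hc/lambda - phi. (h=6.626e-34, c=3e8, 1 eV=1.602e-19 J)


E_photon = hc / lambda
= (6.626e-34)(3e8) / (480.7e-9)
= 4.1352e-19 J
= 2.5813 eV
KE = E_photon - phi
= 2.5813 - 1.07
= 1.5113 eV

1.5113


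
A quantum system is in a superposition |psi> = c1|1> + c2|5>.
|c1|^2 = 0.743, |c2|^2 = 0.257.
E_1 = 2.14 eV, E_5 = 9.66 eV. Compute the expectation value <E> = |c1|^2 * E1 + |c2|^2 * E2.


<E> = |c1|^2 * E1 + |c2|^2 * E2
= 0.743 * 2.14 + 0.257 * 9.66
= 1.59 + 2.4826
= 4.0726 eV

4.0726


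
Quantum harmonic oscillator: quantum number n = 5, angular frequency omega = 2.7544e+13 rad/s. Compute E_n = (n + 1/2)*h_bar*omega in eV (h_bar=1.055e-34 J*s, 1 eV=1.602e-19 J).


E = (n + 1/2) * h_bar * omega
= (5 + 0.5) * 1.055e-34 * 2.7544e+13
= 5.5 * 2.9059e-21
= 1.5982e-20 J
= 0.0998 eV

0.0998


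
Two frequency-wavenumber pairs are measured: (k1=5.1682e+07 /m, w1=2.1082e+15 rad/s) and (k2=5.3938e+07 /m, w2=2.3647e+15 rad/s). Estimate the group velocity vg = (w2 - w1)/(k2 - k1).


vg = (w2 - w1) / (k2 - k1)
= (2.3647e+15 - 2.1082e+15) / (5.3938e+07 - 5.1682e+07)
= 2.5650e+14 / 2.2560e+06
= 1.1370e+08 m/s

1.1370e+08


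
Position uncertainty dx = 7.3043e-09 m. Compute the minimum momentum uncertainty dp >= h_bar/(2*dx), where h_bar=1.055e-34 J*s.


dp = h_bar / (2 * dx)
= 1.055e-34 / (2 * 7.3043e-09)
= 1.055e-34 / 1.4609e-08
= 7.2218e-27 kg*m/s

7.2218e-27


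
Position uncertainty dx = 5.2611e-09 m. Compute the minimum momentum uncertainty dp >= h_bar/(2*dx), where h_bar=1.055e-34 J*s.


dp = h_bar / (2 * dx)
= 1.055e-34 / (2 * 5.2611e-09)
= 1.055e-34 / 1.0522e-08
= 1.0026e-26 kg*m/s

1.0026e-26


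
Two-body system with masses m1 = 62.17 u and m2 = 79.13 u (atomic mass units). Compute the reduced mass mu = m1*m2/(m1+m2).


mu = m1 * m2 / (m1 + m2)
= 62.17 * 79.13 / (62.17 + 79.13)
= 4919.5121 / 141.3
= 34.8161 u

34.8161


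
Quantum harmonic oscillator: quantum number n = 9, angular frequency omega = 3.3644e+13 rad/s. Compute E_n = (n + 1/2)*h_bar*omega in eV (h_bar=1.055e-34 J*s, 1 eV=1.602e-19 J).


E = (n + 1/2) * h_bar * omega
= (9 + 0.5) * 1.055e-34 * 3.3644e+13
= 9.5 * 3.5494e-21
= 3.3720e-20 J
= 0.2105 eV

0.2105


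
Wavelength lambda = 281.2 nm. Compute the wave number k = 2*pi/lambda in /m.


k = 2 * pi / lambda
= 6.2832 / (281.2e-9)
= 6.2832 / 2.8120e-07
= 2.2344e+07 /m

2.2344e+07


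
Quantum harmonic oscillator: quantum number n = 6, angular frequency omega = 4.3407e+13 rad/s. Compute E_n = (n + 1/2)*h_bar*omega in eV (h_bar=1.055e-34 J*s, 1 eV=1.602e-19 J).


E = (n + 1/2) * h_bar * omega
= (6 + 0.5) * 1.055e-34 * 4.3407e+13
= 6.5 * 4.5794e-21
= 2.9766e-20 J
= 0.1858 eV

0.1858


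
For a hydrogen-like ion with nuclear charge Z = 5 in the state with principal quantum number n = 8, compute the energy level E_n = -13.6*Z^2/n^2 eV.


E_n = -13.6 * Z^2 / n^2
= -13.6 * 5^2 / 8^2
= -13.6 * 25 / 64
= -5.3125 eV

-5.3125


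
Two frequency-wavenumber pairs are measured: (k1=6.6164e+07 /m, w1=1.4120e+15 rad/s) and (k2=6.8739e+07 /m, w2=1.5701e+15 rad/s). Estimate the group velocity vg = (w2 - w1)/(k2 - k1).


vg = (w2 - w1) / (k2 - k1)
= (1.5701e+15 - 1.4120e+15) / (6.8739e+07 - 6.6164e+07)
= 1.5810e+14 / 2.5750e+06
= 6.1398e+07 m/s

6.1398e+07


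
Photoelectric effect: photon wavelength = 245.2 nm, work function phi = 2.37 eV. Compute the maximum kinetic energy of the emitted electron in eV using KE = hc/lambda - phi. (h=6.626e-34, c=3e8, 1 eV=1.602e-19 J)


E_photon = hc / lambda
= (6.626e-34)(3e8) / (245.2e-9)
= 8.1069e-19 J
= 5.0605 eV
KE = E_photon - phi
= 5.0605 - 2.37
= 2.6905 eV

2.6905


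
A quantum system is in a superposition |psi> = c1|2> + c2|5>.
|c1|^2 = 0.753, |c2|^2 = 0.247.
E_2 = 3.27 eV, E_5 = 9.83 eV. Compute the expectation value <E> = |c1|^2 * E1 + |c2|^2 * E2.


<E> = |c1|^2 * E1 + |c2|^2 * E2
= 0.753 * 3.27 + 0.247 * 9.83
= 2.4623 + 2.428
= 4.8903 eV

4.8903


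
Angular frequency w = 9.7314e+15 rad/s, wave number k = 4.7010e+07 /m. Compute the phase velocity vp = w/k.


vp = w / k
= 9.7314e+15 / 4.7010e+07
= 2.0701e+08 m/s

2.0701e+08


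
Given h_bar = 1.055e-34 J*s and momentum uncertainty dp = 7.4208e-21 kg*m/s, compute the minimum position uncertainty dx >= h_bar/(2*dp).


dx = h_bar / (2 * dp)
= 1.055e-34 / (2 * 7.4208e-21)
= 1.055e-34 / 1.4842e-20
= 7.1084e-15 m

7.1084e-15


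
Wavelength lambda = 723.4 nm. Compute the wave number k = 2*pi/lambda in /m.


k = 2 * pi / lambda
= 6.2832 / (723.4e-9)
= 6.2832 / 7.2340e-07
= 8.6856e+06 /m

8.6856e+06


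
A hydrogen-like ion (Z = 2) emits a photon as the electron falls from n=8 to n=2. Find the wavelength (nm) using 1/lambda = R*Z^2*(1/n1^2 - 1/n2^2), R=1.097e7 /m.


1/lambda = R * Z^2 * (1/n1^2 - 1/n2^2)
= 1.097e7 * 2^2 * (1/2^2 - 1/8^2)
= 1.097e7 * 4 * (0.25 - 0.015625)
= 1.0284e+07 /m
lambda = 1 / 1.0284e+07
= 97.2349 nm

97.2349


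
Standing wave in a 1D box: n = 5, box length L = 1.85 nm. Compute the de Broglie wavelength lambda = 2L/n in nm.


lambda = 2L / n
= 2 * 1.85 / 5
= 3.7 / 5
= 0.74 nm

0.74


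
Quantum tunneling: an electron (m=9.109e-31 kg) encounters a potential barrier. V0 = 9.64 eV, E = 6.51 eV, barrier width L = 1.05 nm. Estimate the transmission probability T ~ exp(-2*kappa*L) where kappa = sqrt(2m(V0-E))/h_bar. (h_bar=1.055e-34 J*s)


V0 - E = 3.13 eV = 5.0143e-19 J
kappa = sqrt(2 * m * (V0-E)) / h_bar
= sqrt(2 * 9.109e-31 * 5.0143e-19) / 1.055e-34
= 9.0594e+09 /m
2*kappa*L = 2 * 9.0594e+09 * 1.05e-9
= 19.0248
T = exp(-19.0248) = 5.465434e-09

5.465434e-09


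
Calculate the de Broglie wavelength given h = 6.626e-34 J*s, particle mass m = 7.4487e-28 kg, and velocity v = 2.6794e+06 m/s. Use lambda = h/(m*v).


lambda = h / (m * v)
= 6.626e-34 / (7.4487e-28 * 2.6794e+06)
= 6.626e-34 / 1.9958e-21
= 3.3200e-13 m

3.3200e-13


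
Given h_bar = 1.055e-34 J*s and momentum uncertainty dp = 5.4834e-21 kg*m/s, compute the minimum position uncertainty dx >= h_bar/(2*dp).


dx = h_bar / (2 * dp)
= 1.055e-34 / (2 * 5.4834e-21)
= 1.055e-34 / 1.0967e-20
= 9.6199e-15 m

9.6199e-15


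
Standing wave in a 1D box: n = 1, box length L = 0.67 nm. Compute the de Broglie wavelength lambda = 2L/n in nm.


lambda = 2L / n
= 2 * 0.67 / 1
= 1.34 / 1
= 1.34 nm

1.34


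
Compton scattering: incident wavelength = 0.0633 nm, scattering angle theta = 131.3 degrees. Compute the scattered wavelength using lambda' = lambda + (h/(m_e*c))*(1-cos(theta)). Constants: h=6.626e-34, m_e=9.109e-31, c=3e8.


Compton wavelength: h/(m_e*c) = 2.4247e-12 m
d_lambda = 2.4247e-12 * (1 - cos(131.3 deg))
= 2.4247e-12 * 1.660002
= 4.0250e-12 m = 0.004025 nm
lambda' = 0.0633 + 0.004025
= 0.067325 nm

0.067325


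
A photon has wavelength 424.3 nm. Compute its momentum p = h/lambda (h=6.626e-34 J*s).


p = h / lambda
= 6.626e-34 / (424.3e-9)
= 6.626e-34 / 4.2430e-07
= 1.5616e-27 kg*m/s

1.5616e-27


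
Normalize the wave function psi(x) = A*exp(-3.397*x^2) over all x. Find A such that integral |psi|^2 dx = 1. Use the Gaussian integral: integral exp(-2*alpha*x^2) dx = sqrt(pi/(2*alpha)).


integral |psi|^2 dx = A^2 * sqrt(pi/(2*alpha)) = 1
A^2 = sqrt(2*alpha/pi)
= sqrt(2 * 3.397 / pi)
= 1.470577
A = sqrt(1.470577)
= 1.2127

1.2127


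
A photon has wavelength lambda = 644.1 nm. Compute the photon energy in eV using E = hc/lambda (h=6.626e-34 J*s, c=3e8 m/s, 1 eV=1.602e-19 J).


E = hc / lambda
= (6.626e-34)(3e8) / (644.1e-9)
= 1.9878e-25 / 6.4410e-07
= 3.0862e-19 J
Converting to eV: 3.0862e-19 / 1.602e-19
= 1.9264 eV

1.9264


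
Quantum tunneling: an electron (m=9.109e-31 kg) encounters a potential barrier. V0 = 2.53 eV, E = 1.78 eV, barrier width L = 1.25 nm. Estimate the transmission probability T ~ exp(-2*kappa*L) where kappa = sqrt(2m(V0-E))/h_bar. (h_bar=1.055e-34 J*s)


V0 - E = 0.75 eV = 1.2015e-19 J
kappa = sqrt(2 * m * (V0-E)) / h_bar
= sqrt(2 * 9.109e-31 * 1.2015e-19) / 1.055e-34
= 4.4347e+09 /m
2*kappa*L = 2 * 4.4347e+09 * 1.25e-9
= 11.0866
T = exp(-11.0866) = 1.531564e-05

1.531564e-05
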